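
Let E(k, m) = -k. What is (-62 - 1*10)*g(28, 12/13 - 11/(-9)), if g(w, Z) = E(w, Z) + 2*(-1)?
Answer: 2160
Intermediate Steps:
g(w, Z) = -2 - w (g(w, Z) = -w + 2*(-1) = -w - 2 = -2 - w)
(-62 - 1*10)*g(28, 12/13 - 11/(-9)) = (-62 - 1*10)*(-2 - 1*28) = (-62 - 10)*(-2 - 28) = -72*(-30) = 2160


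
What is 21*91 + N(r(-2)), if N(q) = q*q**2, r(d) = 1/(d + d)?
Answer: 122303/64 ≈ 1911.0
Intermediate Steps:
r(d) = 1/(2*d)
N(q) = q**3
21*91 + N(r(-2)) = 21*91 + ((1/2)/(-2))**3 = 1911 + ((1/2)*(-1/2))**3 = 1911 + (-1/4)**3 = 1911 - 1/64 = 122303/64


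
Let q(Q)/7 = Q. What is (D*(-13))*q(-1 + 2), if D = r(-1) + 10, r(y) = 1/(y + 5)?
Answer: -3731/4 ≈ -932.75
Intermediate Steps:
r(y) = 1/(5 + y)
D = 41/4 (D = 1/(5 - 1) + 10 = 1/4 + 10 = ¼ + 10 = 41/4 ≈ 10.250)
q(Q) = 7*Q
(D*(-13))*q(-1 + 2) = ((41/4)*(-13))*(7*(-1 + 2)) = -3731/4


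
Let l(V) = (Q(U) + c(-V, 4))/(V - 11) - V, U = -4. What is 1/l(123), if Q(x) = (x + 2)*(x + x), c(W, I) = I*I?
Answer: -7/859 ≈ -0.0081490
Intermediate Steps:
c(W, I) = I**2
Q(x) = 2*x*(2 + x) (Q(x) = (2 + x)*(2*x) = 2*x*(2 + x))
l(V) = -V + 32/(-11 + V) (l(V) = (2*(-4)*(2 - 4) + 4**2)/(V - 11) - V = (2*(-4)*(-2) + 16)/(-11 + V) - V = (16 + 16)/(-11 + V) - V = 32/(-11 + V) - V = -V + 32/(-11 + V))
1/l(123) = 1/((32 - 1*123**2 + 11*123)/(-11 + 123)) = 1/((32 - 1*15129 + 1353)/112) = 1/((32 - 15129 + 1353)/112) = 1/((1/112)*(-13744)) = 1/(-859/7) = -7/859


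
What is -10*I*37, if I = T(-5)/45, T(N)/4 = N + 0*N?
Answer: 1480/9 ≈ 164.44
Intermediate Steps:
T(N) = 4*N (T(N) = 4*(N + 0*N) = 4*(N + 0) = 4*N)
I = -4/9 (I = (4*(-5))/45 = -20*1/45 = -4/9 ≈ -0.44444)
-10*I*37 = -10*(-4/9)*37 = (40/9)*37 = 1480/9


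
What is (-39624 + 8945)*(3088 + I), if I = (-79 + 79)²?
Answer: -94736752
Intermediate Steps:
I = 0 (I = 0² = 0)
(-39624 + 8945)*(3088 + I) = (-39624 + 8945)*(3088 + 0) = -30679*3088 = -94736752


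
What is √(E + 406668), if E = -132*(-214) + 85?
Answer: √435001 ≈ 659.55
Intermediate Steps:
E = 28333 (E = 28248 + 85 = 28333)
√(E + 406668) = √(28333 + 406668) = √435001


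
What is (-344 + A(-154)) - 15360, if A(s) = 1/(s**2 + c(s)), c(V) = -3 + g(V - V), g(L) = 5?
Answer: -372467471/23718 ≈ -15704.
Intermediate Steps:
c(V) = 2 (c(V) = -3 + 5 = 2)
A(s) = 1/(2 + s**2) (A(s) = 1/(s**2 + 2) = 1/(2 + s**2))
(-344 + A(-154)) - 15360 = (-344 + 1/(2 + (-154)**2)) - 15360 = (-344 + 1/(2 + 23716)) - 15360 = (-344 + 1/23718) - 15360 = -8158991/23718 - 15360 = -372467471/23718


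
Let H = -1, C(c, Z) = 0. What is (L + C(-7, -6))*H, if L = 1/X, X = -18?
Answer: 1/18 ≈ 0.055556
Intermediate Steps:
L = -1/18 (L = 1/(-18) = -1/18 ≈ -0.055556)
(L + C(-7, -6))*H = (-1/18 + 0)*(-1) = -1/18*(-1) = 1/18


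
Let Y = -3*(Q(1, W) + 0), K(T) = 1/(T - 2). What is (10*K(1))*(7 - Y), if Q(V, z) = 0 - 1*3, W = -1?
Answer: 20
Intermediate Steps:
Q(V, z) = -3 (Q(V, z) = 0 - 3 = -3)
K(T) = 1/(-2 + T)
Y = 9 (Y = -3*(-3 + 0) = -3*(-3) = 9)
(10*K(1))*(7 - Y) = (10/(-2 + 1))*(7 - 1*9) = (10/(-1))*(7 - 9) = (10*(-1))*(-2) = -10*(-2) = 20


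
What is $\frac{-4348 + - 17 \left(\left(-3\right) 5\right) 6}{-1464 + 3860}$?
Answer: $- \frac{1409}{1198} \approx -1.1761$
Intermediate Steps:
$\frac{-4348 + - 17 \left(\left(-3\right) 5\right) 6}{-1464 + 3860} = \frac{-4348 + \left(-17\right) \left(-15\right) 6}{2396} = \left(-4348 + 255 \cdot 6\right) \frac{1}{2396} = \left(-4348 + 1530\right) \frac{1}{2396} = \left(-2818\right) \frac{1}{2396} = - \frac{1409}{1198}$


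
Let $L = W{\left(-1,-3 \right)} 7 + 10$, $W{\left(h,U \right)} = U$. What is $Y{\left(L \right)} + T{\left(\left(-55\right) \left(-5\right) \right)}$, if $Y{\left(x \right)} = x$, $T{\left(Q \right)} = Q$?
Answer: $264$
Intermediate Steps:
$L = -11$ ($L = \left(-3\right) 7 + 10 = -21 + 10 = -11$)
$Y{\left(L \right)} + T{\left(\left(-55\right) \left(-5\right) \right)} = -11 - -275 = -11 + 275 = 264$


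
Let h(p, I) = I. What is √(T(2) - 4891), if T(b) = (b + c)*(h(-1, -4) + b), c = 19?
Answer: I*√4933 ≈ 70.235*I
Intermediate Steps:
T(b) = (-4 + b)*(19 + b) (T(b) = (b + 19)*(-4 + b) = (19 + b)*(-4 + b) = (-4 + b)*(19 + b))
√(T(2) - 4891) = √((-76 + 2² + 15*2) - 4891) = √((-76 + 4 + 30) - 4891) = √(-42 - 4891) = √(-4933) = I*√4933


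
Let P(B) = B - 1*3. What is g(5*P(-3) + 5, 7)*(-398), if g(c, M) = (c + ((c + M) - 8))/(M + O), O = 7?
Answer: 10149/7 ≈ 1449.9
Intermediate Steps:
P(B) = -3 + B (P(B) = B - 3 = -3 + B)
g(c, M) = (-8 + M + 2*c)/(7 + M) (g(c, M) = (c + ((c + M) - 8))/(M + 7) = (c + ((M + c) - 8))/(7 + M) = (c + (-8 + M + c))/(7 + M) = (-8 + M + 2*c)/(7 + M))
g(5*P(-3) + 5, 7)*(-398) = ((-8 + 7 + 2*(5*(-3 - 3) + 5))/(7 + 7))*(-398) = ((-8 + 7 + 2*(5*(-6) + 5))/14)*(-398) = ((-8 + 7 + 2*(-30 + 5))/14)*(-398) = ((-8 + 7 + 2*(-25))/14)*(-398) = ((-8 + 7 - 50)/14)*(-398) = ((1/14)*(-51))*(-398) = -51/14*(-398) = 10149/7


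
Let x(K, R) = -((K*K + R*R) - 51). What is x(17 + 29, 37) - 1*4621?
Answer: -8055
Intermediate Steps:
x(K, R) = 51 - K² - R² (x(K, R) = -((K² + R²) - 51) = -(-51 + K² + R²) = 51 - K² - R²)
x(17 + 29, 37) - 1*4621 = (51 - (17 + 29)² - 1*37²) - 1*4621 = (51 - 1*46² - 1*1369) - 4621 = (51 - 1*2116 - 1369) - 4621 = (51 - 2116 - 1369) - 4621 = -3434 - 4621 = -8055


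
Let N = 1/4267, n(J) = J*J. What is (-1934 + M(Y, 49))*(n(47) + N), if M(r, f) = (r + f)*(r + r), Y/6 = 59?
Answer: 157128152680/251 ≈ 6.2601e+8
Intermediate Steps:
n(J) = J**2
Y = 354 (Y = 6*59 = 354)
N = 1/4267 ≈ 0.00023436
M(r, f) = 2*r*(f + r) (M(r, f) = (f + r)*(2*r) = 2*r*(f + r))
(-1934 + M(Y, 49))*(n(47) + N) = (-1934 + 2*354*(49 + 354))*(47**2 + 1/4267) = (-1934 + 2*354*403)*(2209 + 1/4267) = (-1934 + 285324)*(9425804/4267) = 283390*(9425804/4267) = 157128152680/251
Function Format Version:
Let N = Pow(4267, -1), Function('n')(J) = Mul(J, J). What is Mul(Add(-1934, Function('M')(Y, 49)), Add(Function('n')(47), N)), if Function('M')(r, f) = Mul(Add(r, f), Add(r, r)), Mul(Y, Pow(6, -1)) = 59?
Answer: Rational(157128152680, 251) ≈ 6.2601e+8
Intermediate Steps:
Function('n')(J) = Pow(J, 2)
Y = 354 (Y = Mul(6, 59) = 354)
N = Rational(1, 4267) ≈ 0.00023436
Function('M')(r, f) = Mul(2, r, Add(f, r)) (Function('M')(r, f) = Mul(Add(f, r), Mul(2, r)) = Mul(2, r, Add(f, r)))
Mul(Add(-1934, Function('M')(Y, 49)), Add(Function('n')(47), N)) = Mul(Add(-1934, Mul(2, 354, Add(49, 354))), Add(Pow(47, 2), Rational(1, 4267))) = Mul(Add(-1934, Mul(2, 354, 403)), Add(2209, Rational(1, 4267))) = Mul(Add(-1934, 285324), Rational(9425804, 4267)) = Mul(283390, Rational(9425804, 4267)) = Rational(157128152680, 251)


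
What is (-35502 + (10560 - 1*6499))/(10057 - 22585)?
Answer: 31441/12528 ≈ 2.5097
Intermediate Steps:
(-35502 + (10560 - 1*6499))/(10057 - 22585) = (-35502 + (10560 - 6499))/(-12528) = (-35502 + 4061)*(-1/12528) = -31441*(-1/12528) = 31441/12528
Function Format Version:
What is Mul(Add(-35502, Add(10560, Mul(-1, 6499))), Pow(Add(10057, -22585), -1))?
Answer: Rational(31441, 12528) ≈ 2.5097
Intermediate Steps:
Mul(Add(-35502, Add(10560, Mul(-1, 6499))), Pow(Add(10057, -22585), -1)) = Mul(Add(-35502, Add(10560, -6499)), Pow(-12528, -1)) = Mul(Add(-35502, 4061), Rational(-1, 12528)) = Mul(-31441, Rational(-1, 12528)) = Rational(31441, 12528)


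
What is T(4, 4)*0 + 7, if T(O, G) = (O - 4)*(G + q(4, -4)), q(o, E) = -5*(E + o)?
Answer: 7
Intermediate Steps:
q(o, E) = -5*E - 5*o
T(O, G) = G*(-4 + O) (T(O, G) = (O - 4)*(G + (-5*(-4) - 5*4)) = (-4 + O)*(G + (20 - 20)) = (-4 + O)*(G + 0) = (-4 + O)*G = G*(-4 + O))
T(4, 4)*0 + 7 = (4*(-4 + 4))*0 + 7 = (4*0)*0 + 7 = 0*0 + 7 = 0 + 7 = 7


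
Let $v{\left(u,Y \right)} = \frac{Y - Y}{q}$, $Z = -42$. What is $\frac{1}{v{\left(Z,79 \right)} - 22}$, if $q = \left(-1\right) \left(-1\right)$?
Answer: $- \frac{1}{22} \approx -0.045455$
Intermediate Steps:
$q = 1$
$v{\left(u,Y \right)} = 0$ ($v{\left(u,Y \right)} = \frac{Y - Y}{1} = 0 \cdot 1 = 0$)
$\frac{1}{v{\left(Z,79 \right)} - 22} = \frac{1}{0 - 22} = \frac{1}{-22} = - \frac{1}{22}$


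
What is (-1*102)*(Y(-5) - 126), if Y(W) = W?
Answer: 13362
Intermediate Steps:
(-1*102)*(Y(-5) - 126) = (-1*102)*(-5 - 126) = -102*(-131) = 13362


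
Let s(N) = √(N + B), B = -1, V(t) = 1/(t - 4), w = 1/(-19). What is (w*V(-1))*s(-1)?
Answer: I*√2/95 ≈ 0.014886*I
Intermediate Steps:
w = -1/19 ≈ -0.052632
V(t) = 1/(-4 + t)
s(N) = √(-1 + N) (s(N) = √(N - 1) = √(-1 + N))
(w*V(-1))*s(-1) = (-1/(19*(-4 - 1)))*√(-1 - 1) = (-1/19/(-5))*√(-2) = (-1/19*(-⅕))*(I*√2) = (I*√2)/95 = I*√2/95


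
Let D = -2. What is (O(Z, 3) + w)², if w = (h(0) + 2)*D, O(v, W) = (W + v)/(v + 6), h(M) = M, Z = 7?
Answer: 1764/169 ≈ 10.438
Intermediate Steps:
O(v, W) = (W + v)/(6 + v)
w = -4 (w = (0 + 2)*(-2) = 2*(-2) = -4)
(O(Z, 3) + w)² = ((3 + 7)/(6 + 7) - 4)² = (10/13 - 4)² = (-42/13)² = 1764/169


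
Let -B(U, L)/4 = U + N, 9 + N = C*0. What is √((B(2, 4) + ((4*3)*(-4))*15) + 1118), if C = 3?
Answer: √426 ≈ 20.640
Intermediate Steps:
N = -9 (N = -9 + 3*0 = -9 + 0 = -9)
B(U, L) = 36 - 4*U (B(U, L) = -4*(U - 9) = -4*(-9 + U) = 36 - 4*U)
√((B(2, 4) + ((4*3)*(-4))*15) + 1118) = √(((36 - 4*2) + ((4*3)*(-4))*15) + 1118) = √(((36 - 8) + (12*(-4))*15) + 1118) = √((28 - 48*15) + 1118) = √((28 - 720) + 1118) = √(-692 + 1118) = √426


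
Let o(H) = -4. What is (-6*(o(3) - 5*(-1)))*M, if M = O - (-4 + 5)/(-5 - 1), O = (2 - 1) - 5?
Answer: 23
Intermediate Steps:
O = -4 (O = 1 - 5 = -4)
M = -23/6 (M = -4 - (-4 + 5)/(-5 - 1) = -4 - 1/(-6) = -4 - (-1)/6 = -4 - 1*(-⅙) = -4 + ⅙ = -23/6 ≈ -3.8333)
(-6*(o(3) - 5*(-1)))*M = -6*(-4 - 5*(-1))*(-23/6) = -6*(-4 + 5)*(-23/6) = -6*1*(-23/6) = -6*(-23/6) = 23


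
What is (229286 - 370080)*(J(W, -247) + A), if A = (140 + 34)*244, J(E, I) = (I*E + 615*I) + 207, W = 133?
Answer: 20005841842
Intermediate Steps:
J(E, I) = 207 + 615*I + E*I (J(E, I) = (E*I + 615*I) + 207 = (615*I + E*I) + 207 = 207 + 615*I + E*I)
A = 42456 (A = 174*244 = 42456)
(229286 - 370080)*(J(W, -247) + A) = (229286 - 370080)*((207 + 615*(-247) + 133*(-247)) + 42456) = -140794*((207 - 151905 - 32851) + 42456) = -140794*(-184549 + 42456) = -140794*(-142093) = 20005841842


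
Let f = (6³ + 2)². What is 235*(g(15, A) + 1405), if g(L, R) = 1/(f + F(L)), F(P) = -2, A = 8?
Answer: 15690576585/47522 ≈ 3.3018e+5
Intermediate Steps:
f = 47524 (f = (216 + 2)² = 218² = 47524)
g(L, R) = 1/47522 (g(L, R) = 1/(47524 - 2) = 1/47522)
235*(g(15, A) + 1405) = 235*(1/47522 + 1405) = 235*(66768411/47522) = 15690576585/47522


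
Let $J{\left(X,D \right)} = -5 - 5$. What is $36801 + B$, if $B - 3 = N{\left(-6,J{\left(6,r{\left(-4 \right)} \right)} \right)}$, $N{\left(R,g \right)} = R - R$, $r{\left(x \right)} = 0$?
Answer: $36804$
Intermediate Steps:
$J{\left(X,D \right)} = -10$ ($J{\left(X,D \right)} = -5 - 5 = -10$)
$N{\left(R,g \right)} = 0$
$B = 3$ ($B = 3 + 0 = 3$)
$36801 + B = 36801 + 3 = 36804$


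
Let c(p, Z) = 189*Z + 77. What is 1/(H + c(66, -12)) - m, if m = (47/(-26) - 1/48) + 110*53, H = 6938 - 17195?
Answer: -2829414101/485472 ≈ -5828.2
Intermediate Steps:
c(p, Z) = 77 + 189*Z
H = -10257
m = 3636779/624 (m = (47*(-1/26) - 1*1/48) + 5830 = (-47/26 - 1/48) + 5830 = -1141/624 + 5830 = 3636779/624 ≈ 5828.2)
1/(H + c(66, -12)) - m = 1/(-10257 + (77 + 189*(-12))) - 1*3636779/624 = 1/(-10257 + (77 - 2268)) - 3636779/624 = 1/(-10257 - 2191) - 3636779/624 = 1/(-12448) - 3636779/624 = -1/12448 - 3636779/624 = -2829414101/485472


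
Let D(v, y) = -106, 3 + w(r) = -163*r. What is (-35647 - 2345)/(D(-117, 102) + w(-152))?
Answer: -37992/24667 ≈ -1.5402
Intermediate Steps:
w(r) = -3 - 163*r
(-35647 - 2345)/(D(-117, 102) + w(-152)) = (-35647 - 2345)/(-106 + (-3 - 163*(-152))) = -37992/(-106 + (-3 + 24776)) = -37992/(-106 + 24773) = -37992/24667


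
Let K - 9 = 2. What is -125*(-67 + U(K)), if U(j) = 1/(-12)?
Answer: 100625/12 ≈ 8385.4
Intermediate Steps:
K = 11 (K = 9 + 2 = 11)
U(j) = -1/12
-125*(-67 + U(K)) = -125*(-67 - 1/12) = -125*(-805/12) = 100625/12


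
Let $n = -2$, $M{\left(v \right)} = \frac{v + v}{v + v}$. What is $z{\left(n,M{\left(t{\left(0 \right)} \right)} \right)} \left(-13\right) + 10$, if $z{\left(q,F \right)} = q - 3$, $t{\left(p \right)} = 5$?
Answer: $75$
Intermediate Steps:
$M{\left(v \right)} = 1$ ($M{\left(v \right)} = \frac{2 v}{2 v} = 2 v \frac{1}{2 v} = 1$)
$z{\left(q,F \right)} = -3 + q$
$z{\left(n,M{\left(t{\left(0 \right)} \right)} \right)} \left(-13\right) + 10 = \left(-3 - 2\right) \left(-13\right) + 10 = \left(-5\right) \left(-13\right) + 10 = 65 + 10 = 75$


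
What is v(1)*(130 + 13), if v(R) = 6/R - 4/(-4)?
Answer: 1001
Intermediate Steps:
v(R) = 1 + 6/R (v(R) = 6/R - 4*(-¼) = 6/R + 1 = 1 + 6/R)
v(1)*(130 + 13) = ((6 + 1)/1)*(130 + 13) = (1*7)*143 = 7*143 = 1001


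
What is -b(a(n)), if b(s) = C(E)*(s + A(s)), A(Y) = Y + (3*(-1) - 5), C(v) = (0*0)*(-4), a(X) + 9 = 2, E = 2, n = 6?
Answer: 0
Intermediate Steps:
a(X) = -7 (a(X) = -9 + 2 = -7)
C(v) = 0 (C(v) = 0*(-4) = 0)
A(Y) = -8 + Y (A(Y) = Y + (-3 - 5) = Y - 8 = -8 + Y)
b(s) = 0 (b(s) = 0*(s + (-8 + s)) = 0*(-8 + 2*s) = 0)
-b(a(n)) = -1*0 = 0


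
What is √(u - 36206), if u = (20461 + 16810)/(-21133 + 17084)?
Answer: I*√593726592885/4049 ≈ 190.3*I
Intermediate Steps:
u = -37271/4049 (u = 37271/(-4049) = 37271*(-1/4049) = -37271/4049 ≈ -9.2050)
√(u - 36206) = √(-37271/4049 - 36206) = √(-146635365/4049) = I*√593726592885/4049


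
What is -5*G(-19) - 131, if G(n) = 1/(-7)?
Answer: -912/7 ≈ -130.29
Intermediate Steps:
G(n) = -1/7
-5*G(-19) - 131 = -5*(-1/7) - 131 = 5/7 - 131 = -912/7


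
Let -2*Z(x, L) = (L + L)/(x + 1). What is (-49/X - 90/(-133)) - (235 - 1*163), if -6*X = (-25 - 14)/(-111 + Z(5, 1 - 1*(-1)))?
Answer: 3983402/5187 ≈ 767.96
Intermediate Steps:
Z(x, L) = -L/(1 + x) (Z(x, L) = -(L + L)/(2*(x + 1)) = -2*L/(2*(1 + x)) = -L/(1 + x))
X = -39/668 (X = -(-25 - 14)/(6*(-111 - (1 - 1*(-1))/(1 + 5))) = -(-13)/(2*(-111 - 1*(1 + 1)/6)) = -(-13)/(2*(-111 - 1*2*⅙)) = -(-13)/(2*(-111 - ⅓)) = -(-13)/(2*(-334/3)) = -(-13)*(-3)/(2*334) = -⅙*117/334 = -39/668 ≈ -0.058383)
(-49/X - 90/(-133)) - (235 - 1*163) = (-49/(-39/668) - 90/(-133)) - (235 - 1*163) = (-49*(-668/39) - 90*(-1/133)) - (235 - 163) = (32732/39 + 90/133) - 1*72 = 4356866/5187 - 72 = 3983402/5187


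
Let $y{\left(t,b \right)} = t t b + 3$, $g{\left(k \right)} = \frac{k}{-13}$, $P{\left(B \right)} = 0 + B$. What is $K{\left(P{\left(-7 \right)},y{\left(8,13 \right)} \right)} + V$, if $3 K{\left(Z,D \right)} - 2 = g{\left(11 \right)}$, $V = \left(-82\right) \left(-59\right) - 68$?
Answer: $\frac{62015}{13} \approx 4770.4$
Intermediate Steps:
$P{\left(B \right)} = B$
$V = 4770$ ($V = 4838 - 68 = 4770$)
$g{\left(k \right)} = - \frac{k}{13}$ ($g{\left(k \right)} = k \left(- \frac{1}{13}\right) = - \frac{k}{13}$)
$y{\left(t,b \right)} = 3 + b t^{2}$ ($y{\left(t,b \right)} = t^{2} b + 3 = b t^{2} + 3 = 3 + b t^{2}$)
$K{\left(Z,D \right)} = \frac{5}{13}$ ($K{\left(Z,D \right)} = \frac{2}{3} + \frac{\left(- \frac{1}{13}\right) 11}{3} = \frac{2}{3} + \frac{1}{3} \left(- \frac{11}{13}\right) = \frac{2}{3} - \frac{11}{39} = \frac{5}{13}$)
$K{\left(P{\left(-7 \right)},y{\left(8,13 \right)} \right)} + V = \frac{5}{13} + 4770 = \frac{62015}{13}$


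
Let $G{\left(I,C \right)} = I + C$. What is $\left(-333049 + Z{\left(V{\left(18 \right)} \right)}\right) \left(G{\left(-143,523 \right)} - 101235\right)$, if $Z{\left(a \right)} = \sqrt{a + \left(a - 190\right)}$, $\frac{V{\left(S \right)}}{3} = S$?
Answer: $33589656895 - 100855 i \sqrt{82} \approx 3.359 \cdot 10^{10} - 9.1328 \cdot 10^{5} i$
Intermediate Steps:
$V{\left(S \right)} = 3 S$
$Z{\left(a \right)} = \sqrt{-190 + 2 a}$ ($Z{\left(a \right)} = \sqrt{a + \left(a - 190\right)} = \sqrt{a + \left(-190 + a\right)} = \sqrt{-190 + 2 a}$)
$G{\left(I,C \right)} = C + I$
$\left(-333049 + Z{\left(V{\left(18 \right)} \right)}\right) \left(G{\left(-143,523 \right)} - 101235\right) = \left(-333049 + \sqrt{-190 + 2 \cdot 3 \cdot 18}\right) \left(\left(523 - 143\right) - 101235\right) = \left(-333049 + \sqrt{-190 + 2 \cdot 54}\right) \left(380 - 101235\right) = \left(-333049 + \sqrt{-190 + 108}\right) \left(-100855\right) = \left(-333049 + \sqrt{-82}\right) \left(-100855\right) = \left(-333049 + i \sqrt{82}\right) \left(-100855\right) = 33589656895 - 100855 i \sqrt{82}$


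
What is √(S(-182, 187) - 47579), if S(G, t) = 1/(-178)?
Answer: 3*I*√167499246/178 ≈ 218.13*I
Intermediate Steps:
S(G, t) = -1/178
√(S(-182, 187) - 47579) = √(-1/178 - 47579) = √(-8469063/178) = 3*I*√167499246/178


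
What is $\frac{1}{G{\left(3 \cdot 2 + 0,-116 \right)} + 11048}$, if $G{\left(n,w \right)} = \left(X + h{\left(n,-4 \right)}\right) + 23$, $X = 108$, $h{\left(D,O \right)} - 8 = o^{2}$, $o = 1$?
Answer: $\frac{1}{11188} \approx 8.9381 \cdot 10^{-5}$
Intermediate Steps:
$h{\left(D,O \right)} = 9$ ($h{\left(D,O \right)} = 8 + 1^{2} = 8 + 1 = 9$)
$G{\left(n,w \right)} = 140$ ($G{\left(n,w \right)} = \left(108 + 9\right) + 23 = 117 + 23 = 140$)
$\frac{1}{G{\left(3 \cdot 2 + 0,-116 \right)} + 11048} = \frac{1}{140 + 11048} = \frac{1}{11188}$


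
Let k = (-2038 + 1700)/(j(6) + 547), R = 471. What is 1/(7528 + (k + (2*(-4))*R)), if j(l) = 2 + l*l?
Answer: 45/169174 ≈ 0.00026600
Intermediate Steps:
j(l) = 2 + l²
k = -26/45 (k = (-2038 + 1700)/((2 + 6²) + 547) = -338/((2 + 36) + 547) = -338/(38 + 547) = -338/585 = -338*1/585 = -26/45 ≈ -0.57778)
1/(7528 + (k + (2*(-4))*R)) = 1/(7528 + (-26/45 + (2*(-4))*471)) = 1/(7528 + (-26/45 - 8*471)) = 1/(7528 + (-26/45 - 3768)) = 1/(7528 - 169586/45) = 1/(169174/45) = 45/169174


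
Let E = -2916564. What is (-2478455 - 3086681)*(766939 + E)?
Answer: 11962955474000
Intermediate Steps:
(-2478455 - 3086681)*(766939 + E) = (-2478455 - 3086681)*(766939 - 2916564) = -5565136*(-2149625) = 11962955474000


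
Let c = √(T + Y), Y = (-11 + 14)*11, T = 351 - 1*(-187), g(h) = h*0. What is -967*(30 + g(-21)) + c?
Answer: -29010 + √571 ≈ -28986.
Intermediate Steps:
g(h) = 0
T = 538 (T = 351 + 187 = 538)
Y = 33 (Y = 3*11 = 33)
c = √571 (c = √(538 + 33) = √571 ≈ 23.896)
-967*(30 + g(-21)) + c = -967*(30 + 0) + √571 = -967*30 + √571 = -29010 + √571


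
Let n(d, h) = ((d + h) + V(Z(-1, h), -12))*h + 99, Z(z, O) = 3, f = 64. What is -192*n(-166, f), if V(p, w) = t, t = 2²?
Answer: 1185216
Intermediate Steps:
t = 4
V(p, w) = 4
n(d, h) = 99 + h*(4 + d + h) (n(d, h) = ((d + h) + 4)*h + 99 = (4 + d + h)*h + 99 = h*(4 + d + h) + 99 = 99 + h*(4 + d + h))
-192*n(-166, f) = -192*(99 + 64² + 4*64 - 166*64) = -192*(99 + 4096 + 256 - 10624) = -192*(-6173) = 1185216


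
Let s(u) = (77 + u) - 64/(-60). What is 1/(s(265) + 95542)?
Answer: 15/1438276 ≈ 1.0429e-5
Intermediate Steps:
s(u) = 1171/15 + u (s(u) = (77 + u) - 64*(-1/60) = (77 + u) + 16/15 = 1171/15 + u)
1/(s(265) + 95542) = 1/((1171/15 + 265) + 95542) = 1/(5146/15 + 95542) = 1/(1438276/15) = 15/1438276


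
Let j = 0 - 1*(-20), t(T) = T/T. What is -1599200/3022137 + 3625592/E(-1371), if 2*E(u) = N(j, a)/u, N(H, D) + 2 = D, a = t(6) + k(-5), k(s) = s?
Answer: 5007365327058328/3022137 ≈ 1.6569e+9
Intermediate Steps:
t(T) = 1
j = 20 (j = 0 + 20 = 20)
a = -4 (a = 1 - 5 = -4)
N(H, D) = -2 + D
E(u) = -3/u (E(u) = ((-2 - 4)/u)/2 = (-6/u)/2 = -3/u)
-1599200/3022137 + 3625592/E(-1371) = -1599200/3022137 + 3625592/((-3/(-1371))) = -1599200*1/3022137 + 3625592/((-3*(-1/1371))) = -1599200/3022137 + 3625592/(1/457) = -1599200/3022137 + 3625592*457 = -1599200/3022137 + 1656895544 = 5007365327058328/3022137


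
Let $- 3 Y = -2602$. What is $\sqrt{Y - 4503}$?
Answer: $\frac{i \sqrt{32721}}{3} \approx 60.297 i$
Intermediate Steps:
$Y = \frac{2602}{3}$ ($Y = \left(- \frac{1}{3}\right) \left(-2602\right) = \frac{2602}{3} \approx 867.33$)
$\sqrt{Y - 4503} = \sqrt{\frac{2602}{3} - 4503} = \sqrt{- \frac{10907}{3}} = \frac{i \sqrt{32721}}{3}$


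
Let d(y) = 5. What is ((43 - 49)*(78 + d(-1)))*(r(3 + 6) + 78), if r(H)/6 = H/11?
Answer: -454176/11 ≈ -41289.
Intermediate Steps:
r(H) = 6*H/11 (r(H) = 6*(H/11) = 6*H/11)
((43 - 49)*(78 + d(-1)))*(r(3 + 6) + 78) = ((43 - 49)*(78 + 5))*(6*(3 + 6)/11 + 78) = (-6*83)*((6/11)*9 + 78) = -498*(54/11 + 78) = -498*912/11 = -454176/11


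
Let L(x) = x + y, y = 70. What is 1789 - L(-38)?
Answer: 1757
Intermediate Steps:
L(x) = 70 + x (L(x) = x + 70 = 70 + x)
1789 - L(-38) = 1789 - (70 - 38) = 1789 - 1*32 = 1789 - 32 = 1757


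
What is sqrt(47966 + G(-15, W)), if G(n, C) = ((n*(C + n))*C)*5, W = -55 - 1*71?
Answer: 2*I*sqrt(321121) ≈ 1133.4*I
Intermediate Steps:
W = -126 (W = -55 - 71 = -126)
G(n, C) = 5*C*n*(C + n) (G(n, C) = (C*n*(C + n))*5 = 5*C*n*(C + n))
sqrt(47966 + G(-15, W)) = sqrt(47966 + 5*(-126)*(-15)*(-126 - 15)) = sqrt(47966 + 5*(-126)*(-15)*(-141)) = sqrt(47966 - 1332450) = sqrt(-1284484) = 2*I*sqrt(321121)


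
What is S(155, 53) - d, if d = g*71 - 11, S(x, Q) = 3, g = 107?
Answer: -7583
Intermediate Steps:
d = 7586 (d = 107*71 - 11 = 7597 - 11 = 7586)
S(155, 53) - d = 3 - 1*7586 = 3 - 7586 = -7583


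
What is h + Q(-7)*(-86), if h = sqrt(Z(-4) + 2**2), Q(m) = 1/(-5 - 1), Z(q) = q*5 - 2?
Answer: 43/3 + 3*I*sqrt(2) ≈ 14.333 + 4.2426*I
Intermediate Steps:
Z(q) = -2 + 5*q (Z(q) = 5*q - 2 = -2 + 5*q)
Q(m) = -1/6 (Q(m) = 1/(-6) = -1/6)
h = 3*I*sqrt(2) (h = sqrt((-2 + 5*(-4)) + 2**2) = sqrt((-2 - 20) + 4) = sqrt(-22 + 4) = sqrt(-18) = 3*I*sqrt(2) ≈ 4.2426*I)
h + Q(-7)*(-86) = 3*I*sqrt(2) - 1/6*(-86) = 3*I*sqrt(2) + 43/3 = 43/3 + 3*I*sqrt(2)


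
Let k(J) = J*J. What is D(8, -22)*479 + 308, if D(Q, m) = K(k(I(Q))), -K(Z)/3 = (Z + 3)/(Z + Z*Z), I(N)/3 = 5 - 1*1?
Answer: 691089/2320 ≈ 297.88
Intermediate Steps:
I(N) = 12 (I(N) = 3*(5 - 1*1) = 3*(5 - 1) = 3*4 = 12)
k(J) = J**2
K(Z) = -3*(3 + Z)/(Z + Z**2) (K(Z) = -3*(Z + 3)/(Z + Z*Z) = -3*(3 + Z)/(Z + Z**2))
D(Q, m) = -49/2320 (D(Q, m) = 3*(-3 - 1*12**2)/((12**2)*(1 + 12**2)) = 3*(-3 - 1*144)/(144*(1 + 144)) = 3*(1/144)*(-3 - 144)/145 = 3*(1/144)*(1/145)*(-147) = -49/2320)
D(8, -22)*479 + 308 = -49/2320*479 + 308 = -23471/2320 + 308 = 691089/2320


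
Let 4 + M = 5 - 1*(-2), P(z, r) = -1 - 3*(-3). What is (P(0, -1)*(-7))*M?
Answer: -168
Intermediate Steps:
P(z, r) = 8 (P(z, r) = -1 + 9 = 8)
M = 3 (M = -4 + (5 - 1*(-2)) = -4 + (5 + 2) = -4 + 7 = 3)
(P(0, -1)*(-7))*M = (8*(-7))*3 = -56*3 = -168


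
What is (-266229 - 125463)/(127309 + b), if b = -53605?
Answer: -32641/6142 ≈ -5.3144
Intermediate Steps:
(-266229 - 125463)/(127309 + b) = (-266229 - 125463)/(127309 - 53605) = -391692/73704 = -391692*1/73704 = -32641/6142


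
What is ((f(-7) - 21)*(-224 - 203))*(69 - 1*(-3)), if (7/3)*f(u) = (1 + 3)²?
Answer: 434808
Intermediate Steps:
f(u) = 48/7 (f(u) = 3*(1 + 3)²/7 = (3/7)*4² = (3/7)*16 = 48/7)
((f(-7) - 21)*(-224 - 203))*(69 - 1*(-3)) = ((48/7 - 21)*(-224 - 203))*(69 - 1*(-3)) = (-99/7*(-427))*(69 + 3) = 6039*72 = 434808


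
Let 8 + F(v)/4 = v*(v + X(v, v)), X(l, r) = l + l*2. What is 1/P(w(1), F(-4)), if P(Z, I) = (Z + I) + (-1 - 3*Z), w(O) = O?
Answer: 1/221 ≈ 0.0045249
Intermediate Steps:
X(l, r) = 3*l (X(l, r) = l + 2*l = 3*l)
F(v) = -32 + 16*v² (F(v) = -32 + 4*(v*(v + 3*v)) = -32 + 4*(v*(4*v)) = -32 + 4*(4*v²) = -32 + 16*v²)
P(Z, I) = -1 + I - 2*Z (P(Z, I) = (I + Z) + (-1 - 3*Z) = -1 + I - 2*Z)
1/P(w(1), F(-4)) = 1/(-1 + (-32 + 16*(-4)²) - 2*1) = 1/(-1 + (-32 + 16*16) - 2) = 1/(-1 + (-32 + 256) - 2) = 1/(-1 + 224 - 2) = 1/221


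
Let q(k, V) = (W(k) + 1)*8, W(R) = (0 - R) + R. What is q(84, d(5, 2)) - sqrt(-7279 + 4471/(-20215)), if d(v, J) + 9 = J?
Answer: 8 - 4*I*sqrt(185914140815)/20215 ≈ 8.0 - 85.318*I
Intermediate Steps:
d(v, J) = -9 + J
W(R) = 0 (W(R) = -R + R = 0)
q(k, V) = 8 (q(k, V) = (0 + 1)*8 = 1*8 = 8)
q(84, d(5, 2)) - sqrt(-7279 + 4471/(-20215)) = 8 - sqrt(-7279 + 4471/(-20215)) = 8 - sqrt(-7279 + 4471*(-1/20215)) = 8 - sqrt(-7279 - 4471/20215) = 8 - sqrt(-147149456/20215) = 8 - 4*I*sqrt(185914140815)/20215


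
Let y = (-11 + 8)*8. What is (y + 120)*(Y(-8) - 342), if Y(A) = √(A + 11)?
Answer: -32832 + 96*√3 ≈ -32666.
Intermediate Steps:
Y(A) = √(11 + A)
y = -24 (y = -3*8 = -24)
(y + 120)*(Y(-8) - 342) = (-24 + 120)*(√(11 - 8) - 342) = 96*(√3 - 342) = 96*(-342 + √3) = -32832 + 96*√3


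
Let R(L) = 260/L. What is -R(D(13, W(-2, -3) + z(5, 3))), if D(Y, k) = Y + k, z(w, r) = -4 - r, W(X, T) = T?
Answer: -260/3 ≈ -86.667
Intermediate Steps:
-R(D(13, W(-2, -3) + z(5, 3))) = -260/(13 + (-3 + (-4 - 1*3))) = -260/(13 + (-3 + (-4 - 3))) = -260/(13 + (-3 - 7)) = -260/(13 - 10) = -260/3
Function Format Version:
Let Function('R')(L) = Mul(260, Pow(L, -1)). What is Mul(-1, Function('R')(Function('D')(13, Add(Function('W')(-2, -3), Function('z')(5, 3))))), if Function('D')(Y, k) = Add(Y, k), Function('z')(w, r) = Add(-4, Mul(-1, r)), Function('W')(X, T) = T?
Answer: Rational(-260, 3) ≈ -86.667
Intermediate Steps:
Mul(-1, Function('R')(Function('D')(13, Add(Function('W')(-2, -3), Function('z')(5, 3))))) = Mul(-1, Mul(260, Pow(Add(13, Add(-3, Add(-4, Mul(-1, 3)))), -1))) = Mul(-1, Mul(260, Pow(Add(13, Add(-3, Add(-4, -3))), -1))) = Mul(-1, Mul(260, Pow(Add(13, Add(-3, -7)), -1))) = Mul(-1, Mul(260, Pow(Add(13, -10), -1))) = Mul(-1, Mul(260, Pow(3, -1))) = Mul(-1, Mul(260, Rational(1, 3))) = Mul(-1, Rational(260, 3)) = Rational(-260, 3)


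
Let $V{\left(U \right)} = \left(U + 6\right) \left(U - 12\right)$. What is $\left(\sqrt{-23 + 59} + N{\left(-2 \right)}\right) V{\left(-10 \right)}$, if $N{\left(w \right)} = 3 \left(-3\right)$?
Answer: $-264$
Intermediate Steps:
$V{\left(U \right)} = \left(-12 + U\right) \left(6 + U\right)$ ($V{\left(U \right)} = \left(6 + U\right) \left(U - 12\right) = \left(6 + U\right) \left(-12 + U\right) = \left(-12 + U\right) \left(6 + U\right)$)
$N{\left(w \right)} = -9$
$\left(\sqrt{-23 + 59} + N{\left(-2 \right)}\right) V{\left(-10 \right)} = \left(\sqrt{-23 + 59} - 9\right) \left(-72 + \left(-10\right)^{2} - -60\right) = \left(\sqrt{36} - 9\right) \left(-72 + 100 + 60\right) = \left(6 - 9\right) 88 = \left(-3\right) 88 = -264$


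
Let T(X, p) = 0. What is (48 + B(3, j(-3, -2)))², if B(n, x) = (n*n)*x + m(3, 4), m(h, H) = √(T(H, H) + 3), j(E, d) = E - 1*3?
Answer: (6 - √3)² ≈ 18.215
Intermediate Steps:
j(E, d) = -3 + E (j(E, d) = E - 3 = -3 + E)
m(h, H) = √3 (m(h, H) = √(0 + 3) = √3)
B(n, x) = √3 + x*n² (B(n, x) = (n*n)*x + √3 = n²*x + √3 = x*n² + √3 = √3 + x*n²)
(48 + B(3, j(-3, -2)))² = (48 + (√3 + (-3 - 3)*3²))² = (48 + (√3 - 6*9))² = (48 + (√3 - 54))² = (48 + (-54 + √3))² = (-6 + √3)²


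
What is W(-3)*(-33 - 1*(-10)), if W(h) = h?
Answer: 69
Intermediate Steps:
W(-3)*(-33 - 1*(-10)) = -3*(-33 - 1*(-10)) = -3*(-33 + 10) = -3*(-23) = 69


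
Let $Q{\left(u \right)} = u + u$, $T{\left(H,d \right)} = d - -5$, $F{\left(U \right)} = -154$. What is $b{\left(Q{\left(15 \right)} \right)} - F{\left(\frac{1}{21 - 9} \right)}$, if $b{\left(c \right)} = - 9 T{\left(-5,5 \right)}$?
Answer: $64$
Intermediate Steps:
$T{\left(H,d \right)} = 5 + d$ ($T{\left(H,d \right)} = d + 5 = 5 + d$)
$Q{\left(u \right)} = 2 u$
$b{\left(c \right)} = -90$ ($b{\left(c \right)} = - 9 \left(5 + 5\right) = \left(-9\right) 10 = -90$)
$b{\left(Q{\left(15 \right)} \right)} - F{\left(\frac{1}{21 - 9} \right)} = -90 - -154 = -90 + 154 = 64$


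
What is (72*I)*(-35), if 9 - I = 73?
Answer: 161280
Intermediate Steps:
I = -64 (I = 9 - 1*73 = 9 - 73 = -64)
(72*I)*(-35) = (72*(-64))*(-35) = -4608*(-35) = 161280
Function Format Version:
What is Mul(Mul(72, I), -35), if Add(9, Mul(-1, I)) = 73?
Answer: 161280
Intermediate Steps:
I = -64 (I = Add(9, Mul(-1, 73)) = Add(9, -73) = -64)
Mul(Mul(72, I), -35) = Mul(Mul(72, -64), -35) = Mul(-4608, -35) = 161280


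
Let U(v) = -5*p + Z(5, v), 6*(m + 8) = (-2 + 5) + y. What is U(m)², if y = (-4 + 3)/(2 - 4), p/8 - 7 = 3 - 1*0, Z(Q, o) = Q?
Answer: 156025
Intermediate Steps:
p = 80 (p = 56 + 8*(3 - 1*0) = 56 + 8*(3 + 0) = 56 + 8*3 = 56 + 24 = 80)
y = ½ (y = -1/(-2) = -1*(-½) = ½ ≈ 0.50000)
m = -89/12 (m = -8 + ((-2 + 5) + ½)/6 = -8 + (3 + ½)/6 = -8 + (⅙)*(7/2) = -8 + 7/12 = -89/12 ≈ -7.4167)
U(v) = -395 (U(v) = -5*80 + 5 = -400 + 5 = -395)
U(m)² = (-395)² = 156025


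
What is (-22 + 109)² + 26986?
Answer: 34555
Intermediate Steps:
(-22 + 109)² + 26986 = 87² + 26986 = 7569 + 26986 = 34555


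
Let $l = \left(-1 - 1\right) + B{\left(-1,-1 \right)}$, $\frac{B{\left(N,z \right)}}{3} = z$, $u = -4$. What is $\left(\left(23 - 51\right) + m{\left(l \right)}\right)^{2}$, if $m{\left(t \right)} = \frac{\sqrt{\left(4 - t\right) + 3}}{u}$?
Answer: $\frac{\left(56 + \sqrt{3}\right)^{2}}{4} \approx 833.25$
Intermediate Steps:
$B{\left(N,z \right)} = 3 z$
$l = -5$ ($l = \left(-1 - 1\right) + 3 \left(-1\right) = -2 - 3 = -5$)
$m{\left(t \right)} = - \frac{\sqrt{7 - t}}{4}$ ($m{\left(t \right)} = \frac{\sqrt{\left(4 - t\right) + 3}}{-4} = \sqrt{7 - t} \left(- \frac{1}{4}\right) = - \frac{\sqrt{7 - t}}{4}$)
$\left(\left(23 - 51\right) + m{\left(l \right)}\right)^{2} = \left(\left(23 - 51\right) - \frac{\sqrt{7 - -5}}{4}\right)^{2} = \left(\left(23 - 51\right) - \frac{\sqrt{7 + 5}}{4}\right)^{2} = \left(-28 - \frac{\sqrt{12}}{4}\right)^{2} = \left(-28 - \frac{2 \sqrt{3}}{4}\right)^{2} = \left(-28 - \frac{\sqrt{3}}{2}\right)^{2}$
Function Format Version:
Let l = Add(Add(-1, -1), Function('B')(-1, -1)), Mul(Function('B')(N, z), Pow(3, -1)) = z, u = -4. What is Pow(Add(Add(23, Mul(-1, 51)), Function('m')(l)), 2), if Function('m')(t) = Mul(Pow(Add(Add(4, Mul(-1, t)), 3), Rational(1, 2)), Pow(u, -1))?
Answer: Mul(Rational(1, 4), Pow(Add(56, Pow(3, Rational(1, 2))), 2)) ≈ 833.25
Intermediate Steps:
Function('B')(N, z) = Mul(3, z)
l = -5 (l = Add(Add(-1, -1), Mul(3, -1)) = Add(-2, -3) = -5)
Function('m')(t) = Mul(Rational(-1, 4), Pow(Add(7, Mul(-1, t)), Rational(1, 2))) (Function('m')(t) = Mul(Pow(Add(Add(4, Mul(-1, t)), 3), Rational(1, 2)), Pow(-4, -1)) = Mul(Pow(Add(7, Mul(-1, t)), Rational(1, 2)), Rational(-1, 4)) = Mul(Rational(-1, 4), Pow(Add(7, Mul(-1, t)), Rational(1, 2))))
Pow(Add(Add(23, Mul(-1, 51)), Function('m')(l)), 2) = Pow(Add(Add(23, Mul(-1, 51)), Mul(Rational(-1, 4), Pow(Add(7, Mul(-1, -5)), Rational(1, 2)))), 2) = Pow(Add(Add(23, -51), Mul(Rational(-1, 4), Pow(Add(7, 5), Rational(1, 2)))), 2) = Pow(Add(-28, Mul(Rational(-1, 4), Pow(12, Rational(1, 2)))), 2) = Pow(Add(-28, Mul(Rational(-1, 4), Mul(2, Pow(3, Rational(1, 2))))), 2) = Pow(Add(-28, Mul(Rational(-1, 2), Pow(3, Rational(1, 2)))), 2)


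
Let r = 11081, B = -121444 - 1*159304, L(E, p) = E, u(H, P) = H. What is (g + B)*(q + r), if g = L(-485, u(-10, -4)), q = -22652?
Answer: 3254147043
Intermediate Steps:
g = -485
B = -280748 (B = -121444 - 159304 = -280748)
(g + B)*(q + r) = (-485 - 280748)*(-22652 + 11081) = -281233*(-11571) = 3254147043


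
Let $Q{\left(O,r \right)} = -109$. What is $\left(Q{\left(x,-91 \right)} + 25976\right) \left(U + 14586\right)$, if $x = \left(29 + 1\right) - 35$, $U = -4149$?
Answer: $269973879$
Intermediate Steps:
$x = -5$ ($x = 30 - 35 = -5$)
$\left(Q{\left(x,-91 \right)} + 25976\right) \left(U + 14586\right) = \left(-109 + 25976\right) \left(-4149 + 14586\right) = 25867 \cdot 10437 = 269973879$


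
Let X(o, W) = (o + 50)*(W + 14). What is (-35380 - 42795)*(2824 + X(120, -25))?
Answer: -74578950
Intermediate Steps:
X(o, W) = (14 + W)*(50 + o) (X(o, W) = (50 + o)*(14 + W) = (14 + W)*(50 + o))
(-35380 - 42795)*(2824 + X(120, -25)) = (-35380 - 42795)*(2824 + (700 + 14*120 + 50*(-25) - 25*120)) = -78175*(2824 + (700 + 1680 - 1250 - 3000)) = -78175*(2824 - 1870) = -78175*954 = -74578950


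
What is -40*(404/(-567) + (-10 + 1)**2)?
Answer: -1820920/567 ≈ -3211.5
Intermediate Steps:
-40*(404/(-567) + (-10 + 1)**2) = -40*(404*(-1/567) + (-9)**2) = -40*(-404/567 + 81) = -40*45523/567 = -1820920/567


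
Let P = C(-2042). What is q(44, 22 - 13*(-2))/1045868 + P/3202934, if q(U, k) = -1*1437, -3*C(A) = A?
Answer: -5836093009/5024769265068 ≈ -0.0011615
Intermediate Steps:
C(A) = -A/3
q(U, k) = -1437
P = 2042/3 (P = -1/3*(-2042) = 2042/3 ≈ 680.67)
q(44, 22 - 13*(-2))/1045868 + P/3202934 = -1437/1045868 + (2042/3)/3202934 = -1437*1/1045868 + (2042/3)*(1/3202934) = -1437/1045868 + 1021/4804401 = -5836093009/5024769265068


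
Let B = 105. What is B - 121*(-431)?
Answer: 52256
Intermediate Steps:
B - 121*(-431) = 105 - 121*(-431) = 105 + 52151 = 52256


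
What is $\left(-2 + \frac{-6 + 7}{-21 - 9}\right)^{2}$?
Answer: $\frac{3721}{900} \approx 4.1344$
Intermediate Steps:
$\left(-2 + \frac{-6 + 7}{-21 - 9}\right)^{2} = \left(-2 + 1 \frac{1}{-30}\right)^{2} = \left(-2 + 1 \left(- \frac{1}{30}\right)\right)^{2} = \left(-2 - \frac{1}{30}\right)^{2} = \left(- \frac{61}{30}\right)^{2} = \frac{3721}{900}$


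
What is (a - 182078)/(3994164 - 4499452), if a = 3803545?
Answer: -3621467/505288 ≈ -7.1671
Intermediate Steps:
(a - 182078)/(3994164 - 4499452) = (3803545 - 182078)/(3994164 - 4499452) = 3621467/(-505288) = 3621467*(-1/505288) = -3621467/505288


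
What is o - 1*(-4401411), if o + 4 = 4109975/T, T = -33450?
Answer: 5888918167/1338 ≈ 4.4013e+6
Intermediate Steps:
o = -169751/1338 (o = -4 + 4109975/(-33450) = -4 + 4109975*(-1/33450) = -4 - 164399/1338 = -169751/1338 ≈ -126.87)
o - 1*(-4401411) = -169751/1338 - 1*(-4401411) = -169751/1338 + 4401411 = 5888918167/1338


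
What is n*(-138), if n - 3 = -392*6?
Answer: 324162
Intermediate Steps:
n = -2349 (n = 3 - 392*6 = 3 - 2352 = -2349)
n*(-138) = -2349*(-138) = 324162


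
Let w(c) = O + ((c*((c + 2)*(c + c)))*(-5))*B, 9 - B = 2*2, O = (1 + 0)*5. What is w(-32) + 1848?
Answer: 1537853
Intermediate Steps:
O = 5 (O = 1*5 = 5)
B = 5 (B = 9 - 2*2 = 9 - 1*4 = 9 - 4 = 5)
w(c) = 5 - 50*c²*(2 + c) (w(c) = 5 + ((c*((c + 2)*(c + c)))*(-5))*5 = 5 + ((c*((2 + c)*(2*c)))*(-5))*5 = 5 + ((c*(2*c*(2 + c)))*(-5))*5 = 5 + ((2*c²*(2 + c))*(-5))*5 = 5 - 10*c²*(2 + c)*5 = 5 - 50*c²*(2 + c))
w(-32) + 1848 = (5 - 100*(-32)² - 50*(-32)³) + 1848 = (5 - 100*1024 - 50*(-32768)) + 1848 = (5 - 102400 + 1638400) + 1848 = 1536005 + 1848 = 1537853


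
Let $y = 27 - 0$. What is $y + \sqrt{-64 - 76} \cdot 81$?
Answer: $27 + 162 i \sqrt{35} \approx 27.0 + 958.41 i$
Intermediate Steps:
$y = 27$ ($y = 27 + 0 = 27$)
$y + \sqrt{-64 - 76} \cdot 81 = 27 + \sqrt{-64 - 76} \cdot 81 = 27 + \sqrt{-140} \cdot 81 = 27 + 2 i \sqrt{35} \cdot 81 = 27 + 162 i \sqrt{35}$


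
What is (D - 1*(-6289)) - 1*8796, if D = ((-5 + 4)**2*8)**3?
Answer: -1995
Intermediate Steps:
D = 512 (D = ((-1)**2*8)**3 = (1*8)**3 = 8**3 = 512)
(D - 1*(-6289)) - 1*8796 = (512 - 1*(-6289)) - 1*8796 = (512 + 6289) - 8796 = 6801 - 8796 = -1995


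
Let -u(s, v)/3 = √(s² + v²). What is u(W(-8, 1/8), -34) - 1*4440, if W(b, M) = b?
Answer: -4440 - 6*√305 ≈ -4544.8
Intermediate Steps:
u(s, v) = -3*√(s² + v²)
u(W(-8, 1/8), -34) - 1*4440 = -3*√((-8)² + (-34)²) - 1*4440 = -3*√(64 + 1156) - 4440 = -6*√305 - 4440 = -4440 - 6*√305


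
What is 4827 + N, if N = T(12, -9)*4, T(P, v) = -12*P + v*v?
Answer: 4575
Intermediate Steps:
T(P, v) = v**2 - 12*P (T(P, v) = -12*P + v**2 = v**2 - 12*P)
N = -252 (N = ((-9)**2 - 12*12)*4 = (81 - 144)*4 = -63*4 = -252)
4827 + N = 4827 - 252 = 4575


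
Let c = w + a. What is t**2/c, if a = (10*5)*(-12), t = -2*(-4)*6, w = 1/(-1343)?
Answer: -3094272/805801 ≈ -3.8400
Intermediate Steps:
w = -1/1343 ≈ -0.00074460
t = 48 (t = 8*6 = 48)
a = -600 (a = 50*(-12) = -600)
c = -805801/1343 (c = -1/1343 - 600 = -805801/1343 ≈ -600.00)
t**2/c = 48**2/(-805801/1343) = 2304*(-1343/805801) = -3094272/805801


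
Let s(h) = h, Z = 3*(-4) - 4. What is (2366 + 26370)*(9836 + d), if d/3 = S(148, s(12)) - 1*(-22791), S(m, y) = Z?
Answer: 2246034496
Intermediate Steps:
Z = -16 (Z = -12 - 4 = -16)
S(m, y) = -16
d = 68325 (d = 3*(-16 - 1*(-22791)) = 3*(-16 + 22791) = 3*22775 = 68325)
(2366 + 26370)*(9836 + d) = (2366 + 26370)*(9836 + 68325) = 28736*78161 = 2246034496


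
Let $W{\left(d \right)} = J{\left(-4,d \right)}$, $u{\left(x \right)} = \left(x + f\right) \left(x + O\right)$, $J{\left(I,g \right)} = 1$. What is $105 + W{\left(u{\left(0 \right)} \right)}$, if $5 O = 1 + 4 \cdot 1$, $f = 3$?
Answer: $106$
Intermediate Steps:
$O = 1$ ($O = \frac{1 + 4 \cdot 1}{5} = \frac{1 + 4}{5} = \frac{1}{5} \cdot 5 = 1$)
$u{\left(x \right)} = \left(1 + x\right) \left(3 + x\right)$ ($u{\left(x \right)} = \left(x + 3\right) \left(x + 1\right) = \left(3 + x\right) \left(1 + x\right) = \left(1 + x\right) \left(3 + x\right)$)
$W{\left(d \right)} = 1$
$105 + W{\left(u{\left(0 \right)} \right)} = 105 + 1 = 106$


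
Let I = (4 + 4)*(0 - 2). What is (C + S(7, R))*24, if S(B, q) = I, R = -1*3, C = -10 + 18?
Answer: -192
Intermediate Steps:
C = 8
R = -3
I = -16 (I = 8*(-2) = -16)
S(B, q) = -16
(C + S(7, R))*24 = (8 - 16)*24 = -8*24 = -192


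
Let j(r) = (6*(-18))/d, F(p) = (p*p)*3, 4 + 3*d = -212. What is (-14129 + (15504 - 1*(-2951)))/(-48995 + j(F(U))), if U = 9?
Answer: -8652/97987 ≈ -0.088297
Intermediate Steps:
d = -72 (d = -4/3 + (⅓)*(-212) = -4/3 - 212/3 = -72)
F(p) = 3*p² (F(p) = p²*3 = 3*p²)
j(r) = 3/2 (j(r) = (6*(-18))/(-72) = -108*(-1/72) = 3/2)
(-14129 + (15504 - 1*(-2951)))/(-48995 + j(F(U))) = (-14129 + (15504 - 1*(-2951)))/(-48995 + 3/2) = (-14129 + (15504 + 2951))/(-97987/2) = (-14129 + 18455)*(-2/97987) = 4326*(-2/97987) = -8652/97987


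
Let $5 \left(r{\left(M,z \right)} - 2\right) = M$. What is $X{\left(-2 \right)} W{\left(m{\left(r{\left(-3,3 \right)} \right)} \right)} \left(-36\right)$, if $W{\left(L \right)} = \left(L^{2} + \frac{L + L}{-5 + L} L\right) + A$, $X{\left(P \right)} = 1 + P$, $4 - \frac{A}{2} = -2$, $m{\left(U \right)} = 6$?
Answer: $4320$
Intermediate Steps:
$r{\left(M,z \right)} = 2 + \frac{M}{5}$
$A = 12$ ($A = 8 - -4 = 8 + 4 = 12$)
$W{\left(L \right)} = 12 + L^{2} + \frac{2 L^{2}}{-5 + L}$ ($W{\left(L \right)} = \left(L^{2} + \frac{L + L}{-5 + L} L\right) + 12 = \left(L^{2} + \frac{2 L}{-5 + L} L\right) + 12 = \left(L^{2} + \frac{2 L^{2}}{-5 + L}\right) + 12 = 12 + L^{2} + \frac{2 L^{2}}{-5 + L}$)
$X{\left(-2 \right)} W{\left(m{\left(r{\left(-3,3 \right)} \right)} \right)} \left(-36\right) = \left(1 - 2\right) \frac{-60 + 6^{3} - 3 \cdot 6^{2} + 12 \cdot 6}{-5 + 6} \left(-36\right) = - \frac{-60 + 216 - 108 + 72}{1} \left(-36\right) = - 1 \left(-60 + 216 - 108 + 72\right) \left(-36\right) = - 1 \cdot 120 \left(-36\right) = \left(-1\right) 120 \left(-36\right) = \left(-120\right) \left(-36\right) = 4320$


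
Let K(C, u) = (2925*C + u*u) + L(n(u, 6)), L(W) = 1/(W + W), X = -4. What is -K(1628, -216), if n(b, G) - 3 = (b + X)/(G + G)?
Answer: -442387149/92 ≈ -4.8086e+6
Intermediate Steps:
n(b, G) = 3 + (-4 + b)/(2*G) (n(b, G) = 3 + (b - 4)/(G + G) = 3 + (-4 + b)/((2*G)) = 3 + (-4 + b)*(1/(2*G)) = 3 + (-4 + b)/(2*G))
L(W) = 1/(2*W)
K(C, u) = u² + 1/(2*(8/3 + u/12)) + 2925*C (K(C, u) = (2925*C + u*u) + 1/(2*(((½)*(-4 + u + 6*6)/6))) = (2925*C + u²) + 1/(2*(((½)*(⅙)*(-4 + u + 36)))) = (u² + 2925*C) + 1/(2*(((½)*(⅙)*(32 + u)))) = (u² + 2925*C) + 1/(2*(8/3 + u/12)) = u² + 1/(2*(8/3 + u/12)) + 2925*C)
-K(1628, -216) = -(6 + (32 - 216)*((-216)² + 2925*1628))/(32 - 216) = -(6 - 184*(46656 + 4761900))/(-184) = -(-1)*(6 - 184*4808556)/184 = -(-1)*(6 - 884774304)/184 = -(-1)*(-884774298)/184 = -1*442387149/92 = -442387149/92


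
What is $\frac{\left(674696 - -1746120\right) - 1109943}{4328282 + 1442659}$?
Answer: $\frac{1310873}{5770941} \approx 0.22715$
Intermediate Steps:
$\frac{\left(674696 - -1746120\right) - 1109943}{4328282 + 1442659} = \frac{\left(674696 + 1746120\right) - 1109943}{5770941} = \left(2420816 - 1109943\right) \frac{1}{5770941} = 1310873 \cdot \frac{1}{5770941} = \frac{1310873}{5770941}$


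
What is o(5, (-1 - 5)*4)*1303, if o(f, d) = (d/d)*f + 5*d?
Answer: -149845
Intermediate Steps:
o(f, d) = f + 5*d (o(f, d) = 1*f + 5*d = f + 5*d)
o(5, (-1 - 5)*4)*1303 = (5 + 5*((-1 - 5)*4))*1303 = (5 + 5*(-6*4))*1303 = (5 + 5*(-24))*1303 = (5 - 120)*1303 = -115*1303 = -149845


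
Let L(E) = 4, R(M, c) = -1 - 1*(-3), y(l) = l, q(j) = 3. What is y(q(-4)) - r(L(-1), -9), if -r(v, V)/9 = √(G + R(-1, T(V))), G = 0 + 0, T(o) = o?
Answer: 3 + 9*√2 ≈ 15.728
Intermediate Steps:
R(M, c) = 2 (R(M, c) = -1 + 3 = 2)
G = 0
r(v, V) = -9*√2 (r(v, V) = -9*√(0 + 2) = -9*√2)
y(q(-4)) - r(L(-1), -9) = 3 - (-9)*√2 = 3 + 9*√2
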